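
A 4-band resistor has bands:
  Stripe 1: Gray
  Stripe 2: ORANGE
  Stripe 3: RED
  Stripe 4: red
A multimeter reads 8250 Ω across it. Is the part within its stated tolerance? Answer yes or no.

yes

Grey → 8 (first significant figure)
Orange → 3 (second significant figure)
Red → ×10^2 multiplier
Red → ±2% tolerance
83 × 100 = 8300 Ω
Allowed range: 8134 Ω to 8466 Ω.
8250 Ω lies inside that range.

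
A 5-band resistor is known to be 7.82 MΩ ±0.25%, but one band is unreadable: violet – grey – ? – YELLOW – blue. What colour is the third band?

7820000 Ω = 782 × 10^4.
The third band gives digit 2 of the significand, and 2 is red.

red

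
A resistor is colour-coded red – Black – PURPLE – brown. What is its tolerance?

±1%

The last band, brown, is the tolerance band.
Brown corresponds to ±1%.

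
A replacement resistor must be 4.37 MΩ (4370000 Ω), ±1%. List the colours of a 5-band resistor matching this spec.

4370000 Ω = 437 × 10^4.
4 → yellow
3 → orange
7 → violet
Multiplier 10^4 → yellow.
±1% tolerance → brown.

yellow, orange, violet, yellow, brown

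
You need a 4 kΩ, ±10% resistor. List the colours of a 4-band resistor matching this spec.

4000 Ω = 40 × 10^2.
4 → yellow
0 → black
Multiplier 10^2 → red.
±10% tolerance → silver.

yellow, black, red, silver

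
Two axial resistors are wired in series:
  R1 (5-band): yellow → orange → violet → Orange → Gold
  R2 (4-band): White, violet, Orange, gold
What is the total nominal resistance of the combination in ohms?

R1: yellow, orange, violet → 437; orange ×10^3 → 437000 Ω.
R2: white, violet → 97; orange ×10^3 → 97000 Ω.
Series: 437000 + 97000 = 534000 Ω.

534000 Ω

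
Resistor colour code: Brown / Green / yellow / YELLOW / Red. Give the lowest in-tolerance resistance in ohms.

Brown → 1 (first significant figure)
Green → 5 (second significant figure)
Yellow → 4 (third significant figure)
Yellow → ×10^4 multiplier
Red → ±2% tolerance
154 × 10000 = 1540000 Ω
Lowest = 1540000 × (1 − 2/100) = 1509200 Ω.

1509200 Ω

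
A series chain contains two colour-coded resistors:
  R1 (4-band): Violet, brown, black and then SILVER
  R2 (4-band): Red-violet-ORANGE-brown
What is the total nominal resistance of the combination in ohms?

27071 Ω

R1: violet, brown → 71; black ×1 → 71 Ω.
R2: red, violet → 27; orange ×10^3 → 27000 Ω.
Series: 71 + 27000 = 27071 Ω.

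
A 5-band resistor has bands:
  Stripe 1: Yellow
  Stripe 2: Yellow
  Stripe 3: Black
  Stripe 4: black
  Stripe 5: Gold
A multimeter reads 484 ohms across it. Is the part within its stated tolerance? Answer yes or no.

no

Yellow → 4 (first significant figure)
Yellow → 4 (second significant figure)
Black → 0 (third significant figure)
Black → ×1 multiplier
Gold → ±5% tolerance
440 × 1 = 440 Ω
Allowed range: 418 Ω to 462 Ω.
484 ohms lies outside that range.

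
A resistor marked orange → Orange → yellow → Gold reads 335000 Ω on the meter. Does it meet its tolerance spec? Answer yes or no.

Orange → 3 (first significant figure)
Orange → 3 (second significant figure)
Yellow → ×10^4 multiplier
Gold → ±5% tolerance
33 × 10000 = 330000 Ω
Allowed range: 313500 Ω to 346500 Ω.
335000 Ω lies inside that range.

yes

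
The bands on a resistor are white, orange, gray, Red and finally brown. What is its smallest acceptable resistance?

White → 9 (first significant figure)
Orange → 3 (second significant figure)
Grey → 8 (third significant figure)
Red → ×10^2 multiplier
Brown → ±1% tolerance
938 × 100 = 93800 Ω
Smallest = 93800 × (1 − 1/100) = 92862 Ω.

92862 Ω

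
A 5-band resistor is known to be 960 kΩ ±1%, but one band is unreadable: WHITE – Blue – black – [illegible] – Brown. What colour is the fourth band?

orange

960000 Ω = 960 × 10^3.
The fourth band is the multiplier, 10^3, which is orange.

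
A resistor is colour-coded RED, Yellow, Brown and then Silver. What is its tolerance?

The last band, silver, is the tolerance band.
Silver corresponds to ±10%.

±10%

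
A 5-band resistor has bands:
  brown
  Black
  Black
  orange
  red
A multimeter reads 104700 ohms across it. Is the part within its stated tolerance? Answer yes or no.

Brown → 1 (first significant figure)
Black → 0 (second significant figure)
Black → 0 (third significant figure)
Orange → ×10^3 multiplier
Red → ±2% tolerance
100 × 1000 = 100000 Ω
Allowed range: 98000 Ω to 102000 Ω.
104700 ohms lies outside that range.

no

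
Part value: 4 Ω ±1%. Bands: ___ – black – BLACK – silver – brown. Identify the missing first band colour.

yellow

4 Ω = 400 × 10^-2.
The first band gives digit 4 of the significand, and 4 is yellow.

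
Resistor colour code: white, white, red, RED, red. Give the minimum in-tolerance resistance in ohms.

97216 Ω

White → 9 (first significant figure)
White → 9 (second significant figure)
Red → 2 (third significant figure)
Red → ×10^2 multiplier
Red → ±2% tolerance
992 × 100 = 99200 Ω
Minimum = 99200 × (1 − 2/100) = 97216 Ω.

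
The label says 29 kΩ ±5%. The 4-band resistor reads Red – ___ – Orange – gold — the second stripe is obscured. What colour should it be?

white

29000 Ω = 29 × 10^3.
The second band gives digit 9 of the significand, and 9 is white.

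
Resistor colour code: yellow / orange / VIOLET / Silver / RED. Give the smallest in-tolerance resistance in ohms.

4.2826 Ω

Yellow → 4 (first significant figure)
Orange → 3 (second significant figure)
Violet → 7 (third significant figure)
Silver → ×0.01 multiplier
Red → ±2% tolerance
437 × 0.01 = 4.37 Ω
Smallest = 4.37 × (1 − 2/100) = 4.2826 Ω.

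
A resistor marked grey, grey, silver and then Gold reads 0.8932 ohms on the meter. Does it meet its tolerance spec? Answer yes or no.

Grey → 8 (first significant figure)
Grey → 8 (second significant figure)
Silver → ×0.01 multiplier
Gold → ±5% tolerance
88 × 0.01 = 0.88 Ω
Allowed range: 0.836 Ω to 0.924 Ω.
0.8932 ohms lies inside that range.

yes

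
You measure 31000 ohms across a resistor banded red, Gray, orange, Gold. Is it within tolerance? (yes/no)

no

Red → 2 (first significant figure)
Grey → 8 (second significant figure)
Orange → ×10^3 multiplier
Gold → ±5% tolerance
28 × 1000 = 28000 Ω
Allowed range: 26600 Ω to 29400 Ω.
31000 ohms lies outside that range.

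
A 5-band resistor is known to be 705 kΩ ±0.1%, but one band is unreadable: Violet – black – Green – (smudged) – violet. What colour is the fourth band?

orange

705000 Ω = 705 × 10^3.
The fourth band is the multiplier, 10^3, which is orange.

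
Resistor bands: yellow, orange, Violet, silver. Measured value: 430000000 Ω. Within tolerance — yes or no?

Yellow → 4 (first significant figure)
Orange → 3 (second significant figure)
Violet → ×10^7 multiplier
Silver → ±10% tolerance
43 × 10000000 = 430000000 Ω
Allowed range: 387000000 Ω to 473000000 Ω.
430000000 Ω lies inside that range.

yes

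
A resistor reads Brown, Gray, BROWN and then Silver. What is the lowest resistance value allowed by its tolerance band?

162 Ω

Brown → 1 (first significant figure)
Grey → 8 (second significant figure)
Brown → ×10 multiplier
Silver → ±10% tolerance
18 × 10 = 180 Ω
Lowest = 180 × (1 − 10/100) = 162 Ω.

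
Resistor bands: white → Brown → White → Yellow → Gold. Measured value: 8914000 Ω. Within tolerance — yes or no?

White → 9 (first significant figure)
Brown → 1 (second significant figure)
White → 9 (third significant figure)
Yellow → ×10^4 multiplier
Gold → ±5% tolerance
919 × 10000 = 9190000 Ω
Allowed range: 8730500 Ω to 9649500 Ω.
8914000 Ω lies inside that range.

yes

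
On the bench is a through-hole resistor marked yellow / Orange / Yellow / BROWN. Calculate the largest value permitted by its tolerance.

Yellow → 4 (first significant figure)
Orange → 3 (second significant figure)
Yellow → ×10^4 multiplier
Brown → ±1% tolerance
43 × 10000 = 430000 Ω
Largest = 430000 × (1 + 1/100) = 434300 Ω.

434300 Ω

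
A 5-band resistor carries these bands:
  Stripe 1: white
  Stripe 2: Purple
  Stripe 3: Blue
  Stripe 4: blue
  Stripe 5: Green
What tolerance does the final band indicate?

The last band, green, is the tolerance band.
Green corresponds to ±0.5%.

±0.5%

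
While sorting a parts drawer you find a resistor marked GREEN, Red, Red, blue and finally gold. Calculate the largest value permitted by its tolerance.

Green → 5 (first significant figure)
Red → 2 (second significant figure)
Red → 2 (third significant figure)
Blue → ×10^6 multiplier
Gold → ±5% tolerance
522 × 1000000 = 522000000 Ω
Largest = 522000000 × (1 + 5/100) = 548100000 Ω.

548100000 Ω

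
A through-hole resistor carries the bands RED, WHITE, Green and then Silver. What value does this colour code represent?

2900000 Ω

Red → 2 (first significant figure)
White → 9 (second significant figure)
Green → ×10^5 multiplier
29 × 100000 = 2900000 Ω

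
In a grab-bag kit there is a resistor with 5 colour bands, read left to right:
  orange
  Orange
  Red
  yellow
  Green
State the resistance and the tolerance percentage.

3320000 Ω ±0.5%

Orange → 3 (first significant figure)
Orange → 3 (second significant figure)
Red → 2 (third significant figure)
Yellow → ×10^4 multiplier
Green → ±0.5% tolerance
332 × 10000 = 3320000 Ω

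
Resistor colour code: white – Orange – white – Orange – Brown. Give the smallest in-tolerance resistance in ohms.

929610 Ω

White → 9 (first significant figure)
Orange → 3 (second significant figure)
White → 9 (third significant figure)
Orange → ×10^3 multiplier
Brown → ±1% tolerance
939 × 1000 = 939000 Ω
Smallest = 939000 × (1 − 1/100) = 929610 Ω.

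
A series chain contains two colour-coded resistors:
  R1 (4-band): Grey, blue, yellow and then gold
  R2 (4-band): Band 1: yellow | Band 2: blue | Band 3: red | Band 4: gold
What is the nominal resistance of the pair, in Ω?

R1: grey, blue → 86; yellow ×10^4 → 860000 Ω.
R2: yellow, blue → 46; red ×10^2 → 4600 Ω.
Series: 860000 + 4600 = 864600 Ω.

864600 Ω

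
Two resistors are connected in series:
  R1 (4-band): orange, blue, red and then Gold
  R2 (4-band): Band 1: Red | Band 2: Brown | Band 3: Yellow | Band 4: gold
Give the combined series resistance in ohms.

R1: orange, blue → 36; red ×10^2 → 3600 Ω.
R2: red, brown → 21; yellow ×10^4 → 210000 Ω.
Series: 3600 + 210000 = 213600 Ω.

213600 Ω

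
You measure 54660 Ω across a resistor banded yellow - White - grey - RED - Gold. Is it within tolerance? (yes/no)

no

Yellow → 4 (first significant figure)
White → 9 (second significant figure)
Grey → 8 (third significant figure)
Red → ×10^2 multiplier
Gold → ±5% tolerance
498 × 100 = 49800 Ω
Allowed range: 47310 Ω to 52290 Ω.
54660 Ω lies outside that range.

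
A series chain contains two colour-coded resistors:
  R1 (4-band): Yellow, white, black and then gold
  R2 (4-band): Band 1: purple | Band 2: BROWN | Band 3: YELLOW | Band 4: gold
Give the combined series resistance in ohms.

R1: yellow, white → 49; black ×1 → 49 Ω.
R2: violet, brown → 71; yellow ×10^4 → 710000 Ω.
Series: 49 + 710000 = 710049 Ω.

710049 Ω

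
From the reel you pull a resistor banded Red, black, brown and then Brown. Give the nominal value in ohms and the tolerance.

200 Ω ±1%

Red → 2 (first significant figure)
Black → 0 (second significant figure)
Brown → ×10 multiplier
Brown → ±1% tolerance
20 × 10 = 200 Ω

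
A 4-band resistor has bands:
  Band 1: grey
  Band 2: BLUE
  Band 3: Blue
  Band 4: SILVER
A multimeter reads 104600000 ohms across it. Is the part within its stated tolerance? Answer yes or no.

no

Grey → 8 (first significant figure)
Blue → 6 (second significant figure)
Blue → ×10^6 multiplier
Silver → ±10% tolerance
86 × 1000000 = 86000000 Ω
Allowed range: 77400000 Ω to 94600000 Ω.
104600000 ohms lies outside that range.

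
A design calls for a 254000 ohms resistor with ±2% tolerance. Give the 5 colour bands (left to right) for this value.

red, green, yellow, orange, red

254000 Ω = 254 × 10^3.
2 → red
5 → green
4 → yellow
Multiplier 10^3 → orange.
±2% tolerance → red.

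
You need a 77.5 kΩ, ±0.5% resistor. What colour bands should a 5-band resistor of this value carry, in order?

77500 Ω = 775 × 10^2.
7 → violet
7 → violet
5 → green
Multiplier 10^2 → red.
±0.5% tolerance → green.

violet, violet, green, red, green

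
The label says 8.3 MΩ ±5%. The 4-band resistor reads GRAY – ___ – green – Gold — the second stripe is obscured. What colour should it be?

8300000 Ω = 83 × 10^5.
The second band gives digit 3 of the significand, and 3 is orange.

orange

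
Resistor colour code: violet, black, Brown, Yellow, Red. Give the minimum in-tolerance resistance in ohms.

Violet → 7 (first significant figure)
Black → 0 (second significant figure)
Brown → 1 (third significant figure)
Yellow → ×10^4 multiplier
Red → ±2% tolerance
701 × 10000 = 7010000 Ω
Minimum = 7010000 × (1 − 2/100) = 6869800 Ω.

6869800 Ω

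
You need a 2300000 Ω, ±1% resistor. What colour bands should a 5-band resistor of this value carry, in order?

2300000 Ω = 230 × 10^4.
2 → red
3 → orange
0 → black
Multiplier 10^4 → yellow.
±1% tolerance → brown.

red, orange, black, yellow, brown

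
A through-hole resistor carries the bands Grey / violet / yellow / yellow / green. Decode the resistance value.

Grey → 8 (first significant figure)
Violet → 7 (second significant figure)
Yellow → 4 (third significant figure)
Yellow → ×10^4 multiplier
874 × 10000 = 8740000 Ω

8740000 Ω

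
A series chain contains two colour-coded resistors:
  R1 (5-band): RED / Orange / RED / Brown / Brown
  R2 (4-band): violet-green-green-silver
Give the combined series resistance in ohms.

7502320 Ω

R1: red, orange, red → 232; brown ×10 → 2320 Ω.
R2: violet, green → 75; green ×10^5 → 7500000 Ω.
Series: 2320 + 7500000 = 7502320 Ω.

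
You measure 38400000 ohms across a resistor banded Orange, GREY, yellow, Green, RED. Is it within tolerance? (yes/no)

Orange → 3 (first significant figure)
Grey → 8 (second significant figure)
Yellow → 4 (third significant figure)
Green → ×10^5 multiplier
Red → ±2% tolerance
384 × 100000 = 38400000 Ω
Allowed range: 37632000 Ω to 39168000 Ω.
38400000 ohms lies inside that range.

yes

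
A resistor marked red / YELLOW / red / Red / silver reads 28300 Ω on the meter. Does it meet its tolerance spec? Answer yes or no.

Red → 2 (first significant figure)
Yellow → 4 (second significant figure)
Red → 2 (third significant figure)
Red → ×10^2 multiplier
Silver → ±10% tolerance
242 × 100 = 24200 Ω
Allowed range: 21780 Ω to 26620 Ω.
28300 Ω lies outside that range.

no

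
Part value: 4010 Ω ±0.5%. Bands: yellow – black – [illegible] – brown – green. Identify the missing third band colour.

brown

4010 Ω = 401 × 10^1.
The third band gives digit 1 of the significand, and 1 is brown.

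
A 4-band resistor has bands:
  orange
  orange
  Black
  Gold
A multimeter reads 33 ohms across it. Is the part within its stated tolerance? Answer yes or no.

Orange → 3 (first significant figure)
Orange → 3 (second significant figure)
Black → ×1 multiplier
Gold → ±5% tolerance
33 × 1 = 33 Ω
Allowed range: 31.35 Ω to 34.65 Ω.
33 ohms lies inside that range.

yes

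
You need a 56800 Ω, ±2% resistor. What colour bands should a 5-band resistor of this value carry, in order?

green, blue, grey, red, red

56800 Ω = 568 × 10^2.
5 → green
6 → blue
8 → grey
Multiplier 10^2 → red.
±2% tolerance → red.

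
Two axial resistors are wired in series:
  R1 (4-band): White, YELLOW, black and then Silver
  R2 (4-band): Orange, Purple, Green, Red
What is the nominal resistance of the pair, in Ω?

R1: white, yellow → 94; black ×1 → 94 Ω.
R2: orange, violet → 37; green ×10^5 → 3700000 Ω.
Series: 94 + 3700000 = 3700094 Ω.

3700094 Ω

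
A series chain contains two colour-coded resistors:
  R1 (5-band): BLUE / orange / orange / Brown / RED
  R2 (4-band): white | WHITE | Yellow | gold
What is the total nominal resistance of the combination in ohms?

R1: blue, orange, orange → 633; brown ×10 → 6330 Ω.
R2: white, white → 99; yellow ×10^4 → 990000 Ω.
Series: 6330 + 990000 = 996330 Ω.

996330 Ω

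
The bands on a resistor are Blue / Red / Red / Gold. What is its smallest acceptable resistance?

Blue → 6 (first significant figure)
Red → 2 (second significant figure)
Red → ×10^2 multiplier
Gold → ±5% tolerance
62 × 100 = 6200 Ω
Smallest = 6200 × (1 − 5/100) = 5890 Ω.

5890 Ω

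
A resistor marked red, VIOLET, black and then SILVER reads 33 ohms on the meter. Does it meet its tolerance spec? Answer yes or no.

Red → 2 (first significant figure)
Violet → 7 (second significant figure)
Black → ×1 multiplier
Silver → ±10% tolerance
27 × 1 = 27 Ω
Allowed range: 24.3 Ω to 29.7 Ω.
33 ohms lies outside that range.

no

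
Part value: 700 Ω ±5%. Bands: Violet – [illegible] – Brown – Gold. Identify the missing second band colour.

black

700 Ω = 70 × 10^1.
The second band gives digit 0 of the significand, and 0 is black.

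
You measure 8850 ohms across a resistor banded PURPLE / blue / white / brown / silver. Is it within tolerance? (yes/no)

Violet → 7 (first significant figure)
Blue → 6 (second significant figure)
White → 9 (third significant figure)
Brown → ×10 multiplier
Silver → ±10% tolerance
769 × 10 = 7690 Ω
Allowed range: 6921 Ω to 8459 Ω.
8850 ohms lies outside that range.

no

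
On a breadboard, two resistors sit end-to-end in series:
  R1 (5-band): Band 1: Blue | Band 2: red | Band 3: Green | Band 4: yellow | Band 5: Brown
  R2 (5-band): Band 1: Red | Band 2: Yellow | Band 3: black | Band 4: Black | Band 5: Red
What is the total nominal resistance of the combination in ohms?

6250240 Ω

R1: blue, red, green → 625; yellow ×10^4 → 6250000 Ω.
R2: red, yellow, black → 240; black ×1 → 240 Ω.
Series: 6250000 + 240 = 6250240 Ω.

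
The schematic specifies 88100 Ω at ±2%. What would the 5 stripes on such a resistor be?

grey, grey, brown, red, red

88100 Ω = 881 × 10^2.
8 → grey
8 → grey
1 → brown
Multiplier 10^2 → red.
±2% tolerance → red.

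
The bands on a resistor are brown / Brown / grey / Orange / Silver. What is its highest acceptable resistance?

Brown → 1 (first significant figure)
Brown → 1 (second significant figure)
Grey → 8 (third significant figure)
Orange → ×10^3 multiplier
Silver → ±10% tolerance
118 × 1000 = 118000 Ω
Highest = 118000 × (1 + 10/100) = 129800 Ω.

129800 Ω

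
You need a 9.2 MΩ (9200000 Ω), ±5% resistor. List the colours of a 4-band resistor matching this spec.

white, red, green, gold

9200000 Ω = 92 × 10^5.
9 → white
2 → red
Multiplier 10^5 → green.
±5% tolerance → gold.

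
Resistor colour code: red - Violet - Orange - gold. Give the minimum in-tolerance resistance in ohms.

25650 Ω

Red → 2 (first significant figure)
Violet → 7 (second significant figure)
Orange → ×10^3 multiplier
Gold → ±5% tolerance
27 × 1000 = 27000 Ω
Minimum = 27000 × (1 − 5/100) = 25650 Ω.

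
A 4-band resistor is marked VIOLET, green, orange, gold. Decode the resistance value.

Violet → 7 (first significant figure)
Green → 5 (second significant figure)
Orange → ×10^3 multiplier
75 × 1000 = 75000 Ω

75000 Ω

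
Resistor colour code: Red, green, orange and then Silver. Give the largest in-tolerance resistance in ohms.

Red → 2 (first significant figure)
Green → 5 (second significant figure)
Orange → ×10^3 multiplier
Silver → ±10% tolerance
25 × 1000 = 25000 Ω
Largest = 25000 × (1 + 10/100) = 27500 Ω.

27500 Ω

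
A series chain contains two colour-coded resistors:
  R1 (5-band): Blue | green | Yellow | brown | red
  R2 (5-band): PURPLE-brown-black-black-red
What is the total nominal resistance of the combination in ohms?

7250 Ω

R1: blue, green, yellow → 654; brown ×10 → 6540 Ω.
R2: violet, brown, black → 710; black ×1 → 710 Ω.
Series: 6540 + 710 = 7250 Ω.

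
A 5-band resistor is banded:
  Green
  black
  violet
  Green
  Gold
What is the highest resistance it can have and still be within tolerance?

53235000 Ω

Green → 5 (first significant figure)
Black → 0 (second significant figure)
Violet → 7 (third significant figure)
Green → ×10^5 multiplier
Gold → ±5% tolerance
507 × 100000 = 50700000 Ω
Highest = 50700000 × (1 + 5/100) = 53235000 Ω.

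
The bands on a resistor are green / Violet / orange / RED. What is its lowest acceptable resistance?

Green → 5 (first significant figure)
Violet → 7 (second significant figure)
Orange → ×10^3 multiplier
Red → ±2% tolerance
57 × 1000 = 57000 Ω
Lowest = 57000 × (1 − 2/100) = 55860 Ω.

55860 Ω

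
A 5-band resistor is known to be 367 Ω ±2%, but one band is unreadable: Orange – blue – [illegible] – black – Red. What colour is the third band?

violet

367 Ω = 367 × 10^0.
The third band gives digit 7 of the significand, and 7 is violet.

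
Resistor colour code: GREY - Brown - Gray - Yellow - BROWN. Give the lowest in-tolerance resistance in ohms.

8098200 Ω

Grey → 8 (first significant figure)
Brown → 1 (second significant figure)
Grey → 8 (third significant figure)
Yellow → ×10^4 multiplier
Brown → ±1% tolerance
818 × 10000 = 8180000 Ω
Lowest = 8180000 × (1 − 1/100) = 8098200 Ω.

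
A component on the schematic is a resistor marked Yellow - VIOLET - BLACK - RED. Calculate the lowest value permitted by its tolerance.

Yellow → 4 (first significant figure)
Violet → 7 (second significant figure)
Black → ×1 multiplier
Red → ±2% tolerance
47 × 1 = 47 Ω
Lowest = 47 × (1 − 2/100) = 46.06 Ω.

46.06 Ω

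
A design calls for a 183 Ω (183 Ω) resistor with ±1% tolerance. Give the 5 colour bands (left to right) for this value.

brown, grey, orange, black, brown

183 Ω = 183 × 10^0.
1 → brown
8 → grey
3 → orange
Multiplier 10^0 → black.
±1% tolerance → brown.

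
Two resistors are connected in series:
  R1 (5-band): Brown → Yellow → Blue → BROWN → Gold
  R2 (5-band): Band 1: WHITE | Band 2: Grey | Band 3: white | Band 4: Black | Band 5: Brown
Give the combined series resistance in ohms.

R1: brown, yellow, blue → 146; brown ×10 → 1460 Ω.
R2: white, grey, white → 989; black ×1 → 989 Ω.
Series: 1460 + 989 = 2449 Ω.

2449 Ω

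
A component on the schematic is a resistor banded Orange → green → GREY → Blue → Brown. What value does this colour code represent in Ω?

358000000 Ω

Orange → 3 (first significant figure)
Green → 5 (second significant figure)
Grey → 8 (third significant figure)
Blue → ×10^6 multiplier
358 × 1000000 = 358000000 Ω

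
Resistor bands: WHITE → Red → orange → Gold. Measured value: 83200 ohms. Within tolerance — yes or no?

no

White → 9 (first significant figure)
Red → 2 (second significant figure)
Orange → ×10^3 multiplier
Gold → ±5% tolerance
92 × 1000 = 92000 Ω
Allowed range: 87400 Ω to 96600 Ω.
83200 ohms lies outside that range.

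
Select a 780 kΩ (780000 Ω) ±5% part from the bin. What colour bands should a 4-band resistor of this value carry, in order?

780000 Ω = 78 × 10^4.
7 → violet
8 → grey
Multiplier 10^4 → yellow.
±5% tolerance → gold.

violet, grey, yellow, gold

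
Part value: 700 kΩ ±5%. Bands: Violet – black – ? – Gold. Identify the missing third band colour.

700000 Ω = 70 × 10^4.
The third band is the multiplier, 10^4, which is yellow.

yellow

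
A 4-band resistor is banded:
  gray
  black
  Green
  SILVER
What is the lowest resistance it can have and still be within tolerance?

7200000 Ω

Grey → 8 (first significant figure)
Black → 0 (second significant figure)
Green → ×10^5 multiplier
Silver → ±10% tolerance
80 × 100000 = 8000000 Ω
Lowest = 8000000 × (1 − 10/100) = 7200000 Ω.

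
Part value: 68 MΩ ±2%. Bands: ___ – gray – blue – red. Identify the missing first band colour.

68000000 Ω = 68 × 10^6.
The first band gives digit 6 of the significand, and 6 is blue.

blue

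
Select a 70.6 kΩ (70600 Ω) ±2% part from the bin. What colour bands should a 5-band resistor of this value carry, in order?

70600 Ω = 706 × 10^2.
7 → violet
0 → black
6 → blue
Multiplier 10^2 → red.
±2% tolerance → red.

violet, black, blue, red, red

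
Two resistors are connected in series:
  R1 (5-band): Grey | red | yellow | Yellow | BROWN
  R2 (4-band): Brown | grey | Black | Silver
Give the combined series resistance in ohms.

R1: grey, red, yellow → 824; yellow ×10^4 → 8240000 Ω.
R2: brown, grey → 18; black ×1 → 18 Ω.
Series: 8240000 + 18 = 8240018 Ω.

8240018 Ω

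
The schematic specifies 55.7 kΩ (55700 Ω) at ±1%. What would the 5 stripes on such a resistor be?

green, green, violet, red, brown

55700 Ω = 557 × 10^2.
5 → green
5 → green
7 → violet
Multiplier 10^2 → red.
±1% tolerance → brown.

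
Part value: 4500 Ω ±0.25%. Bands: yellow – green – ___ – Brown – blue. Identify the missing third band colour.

black

4500 Ω = 450 × 10^1.
The third band gives digit 0 of the significand, and 0 is black.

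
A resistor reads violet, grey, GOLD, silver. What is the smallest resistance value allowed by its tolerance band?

7.02 Ω

Violet → 7 (first significant figure)
Grey → 8 (second significant figure)
Gold → ×0.1 multiplier
Silver → ±10% tolerance
78 × 0.1 = 7.8 Ω
Smallest = 7.8 × (1 − 10/100) = 7.02 Ω.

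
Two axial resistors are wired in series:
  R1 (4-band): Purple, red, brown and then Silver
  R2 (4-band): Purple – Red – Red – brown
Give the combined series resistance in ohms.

7920 Ω

R1: violet, red → 72; brown ×10 → 720 Ω.
R2: violet, red → 72; red ×10^2 → 7200 Ω.
Series: 720 + 7200 = 7920 Ω.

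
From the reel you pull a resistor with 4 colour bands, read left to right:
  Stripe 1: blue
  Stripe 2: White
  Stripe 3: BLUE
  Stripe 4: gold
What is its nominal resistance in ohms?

Blue → 6 (first significant figure)
White → 9 (second significant figure)
Blue → ×10^6 multiplier
69 × 1000000 = 69000000 Ω

69000000 Ω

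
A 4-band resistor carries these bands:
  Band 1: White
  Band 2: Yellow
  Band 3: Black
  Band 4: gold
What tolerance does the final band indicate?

±5%

The last band, gold, is the tolerance band.
Gold corresponds to ±5%.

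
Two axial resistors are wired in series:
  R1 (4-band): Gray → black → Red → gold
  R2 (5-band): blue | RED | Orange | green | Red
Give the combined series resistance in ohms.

R1: grey, black → 80; red ×10^2 → 8000 Ω.
R2: blue, red, orange → 623; green ×10^5 → 62300000 Ω.
Series: 8000 + 62300000 = 62308000 Ω.

62308000 Ω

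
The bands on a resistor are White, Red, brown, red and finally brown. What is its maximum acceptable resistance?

93021 Ω

White → 9 (first significant figure)
Red → 2 (second significant figure)
Brown → 1 (third significant figure)
Red → ×10^2 multiplier
Brown → ±1% tolerance
921 × 100 = 92100 Ω
Maximum = 92100 × (1 + 1/100) = 93021 Ω.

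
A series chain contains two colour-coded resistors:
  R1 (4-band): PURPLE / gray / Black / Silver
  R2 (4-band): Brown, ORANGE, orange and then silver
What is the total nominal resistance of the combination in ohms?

R1: violet, grey → 78; black ×1 → 78 Ω.
R2: brown, orange → 13; orange ×10^3 → 13000 Ω.
Series: 78 + 13000 = 13078 Ω.

13078 Ω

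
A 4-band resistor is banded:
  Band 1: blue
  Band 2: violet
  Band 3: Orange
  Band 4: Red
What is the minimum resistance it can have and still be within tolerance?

65660 Ω

Blue → 6 (first significant figure)
Violet → 7 (second significant figure)
Orange → ×10^3 multiplier
Red → ±2% tolerance
67 × 1000 = 67000 Ω
Minimum = 67000 × (1 − 2/100) = 65660 Ω.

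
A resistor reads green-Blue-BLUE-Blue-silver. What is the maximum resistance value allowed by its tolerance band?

Green → 5 (first significant figure)
Blue → 6 (second significant figure)
Blue → 6 (third significant figure)
Blue → ×10^6 multiplier
Silver → ±10% tolerance
566 × 1000000 = 566000000 Ω
Maximum = 566000000 × (1 + 10/100) = 622600000 Ω.

622600000 Ω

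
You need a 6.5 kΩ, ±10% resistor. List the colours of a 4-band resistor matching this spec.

blue, green, red, silver

6500 Ω = 65 × 10^2.
6 → blue
5 → green
Multiplier 10^2 → red.
±10% tolerance → silver.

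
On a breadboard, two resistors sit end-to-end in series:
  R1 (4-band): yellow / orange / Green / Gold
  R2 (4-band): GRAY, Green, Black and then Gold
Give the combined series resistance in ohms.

4300085 Ω

R1: yellow, orange → 43; green ×10^5 → 4300000 Ω.
R2: grey, green → 85; black ×1 → 85 Ω.
Series: 4300000 + 85 = 4300085 Ω.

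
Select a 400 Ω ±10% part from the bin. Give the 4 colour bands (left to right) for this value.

yellow, black, brown, silver

400 Ω = 40 × 10^1.
4 → yellow
0 → black
Multiplier 10^1 → brown.
±10% tolerance → silver.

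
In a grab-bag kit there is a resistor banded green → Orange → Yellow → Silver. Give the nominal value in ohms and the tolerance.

Green → 5 (first significant figure)
Orange → 3 (second significant figure)
Yellow → ×10^4 multiplier
Silver → ±10% tolerance
53 × 10000 = 530000 Ω

530000 Ω ±10%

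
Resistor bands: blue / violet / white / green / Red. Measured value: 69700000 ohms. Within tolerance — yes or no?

no

Blue → 6 (first significant figure)
Violet → 7 (second significant figure)
White → 9 (third significant figure)
Green → ×10^5 multiplier
Red → ±2% tolerance
679 × 100000 = 67900000 Ω
Allowed range: 66542000 Ω to 69258000 Ω.
69700000 ohms lies outside that range.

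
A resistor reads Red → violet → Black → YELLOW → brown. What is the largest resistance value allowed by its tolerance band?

Red → 2 (first significant figure)
Violet → 7 (second significant figure)
Black → 0 (third significant figure)
Yellow → ×10^4 multiplier
Brown → ±1% tolerance
270 × 10000 = 2700000 Ω
Largest = 2700000 × (1 + 1/100) = 2727000 Ω.

2727000 Ω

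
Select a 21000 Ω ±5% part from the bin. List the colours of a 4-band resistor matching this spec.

21000 Ω = 21 × 10^3.
2 → red
1 → brown
Multiplier 10^3 → orange.
±5% tolerance → gold.

red, brown, orange, gold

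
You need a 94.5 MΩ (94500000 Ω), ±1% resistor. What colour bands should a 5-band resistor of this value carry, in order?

white, yellow, green, green, brown

94500000 Ω = 945 × 10^5.
9 → white
4 → yellow
5 → green
Multiplier 10^5 → green.
±1% tolerance → brown.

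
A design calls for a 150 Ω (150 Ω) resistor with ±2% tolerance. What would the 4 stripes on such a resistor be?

brown, green, brown, red

150 Ω = 15 × 10^1.
1 → brown
5 → green
Multiplier 10^1 → brown.
±2% tolerance → red.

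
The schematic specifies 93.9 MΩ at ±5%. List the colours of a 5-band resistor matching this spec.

white, orange, white, green, gold

93900000 Ω = 939 × 10^5.
9 → white
3 → orange
9 → white
Multiplier 10^5 → green.
±5% tolerance → gold.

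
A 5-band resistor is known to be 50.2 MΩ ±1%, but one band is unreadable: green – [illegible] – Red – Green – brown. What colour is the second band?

50200000 Ω = 502 × 10^5.
The second band gives digit 0 of the significand, and 0 is black.

black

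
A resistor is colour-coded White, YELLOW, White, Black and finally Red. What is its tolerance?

±2%

The last band, red, is the tolerance band.
Red corresponds to ±2%.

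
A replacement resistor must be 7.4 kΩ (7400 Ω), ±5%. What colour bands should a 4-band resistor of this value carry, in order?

violet, yellow, red, gold

7400 Ω = 74 × 10^2.
7 → violet
4 → yellow
Multiplier 10^2 → red.
±5% tolerance → gold.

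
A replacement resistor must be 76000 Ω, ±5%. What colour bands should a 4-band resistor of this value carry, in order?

violet, blue, orange, gold

76000 Ω = 76 × 10^3.
7 → violet
6 → blue
Multiplier 10^3 → orange.
±5% tolerance → gold.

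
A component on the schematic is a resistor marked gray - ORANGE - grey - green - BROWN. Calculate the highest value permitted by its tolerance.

84638000 Ω

Grey → 8 (first significant figure)
Orange → 3 (second significant figure)
Grey → 8 (third significant figure)
Green → ×10^5 multiplier
Brown → ±1% tolerance
838 × 100000 = 83800000 Ω
Highest = 83800000 × (1 + 1/100) = 84638000 Ω.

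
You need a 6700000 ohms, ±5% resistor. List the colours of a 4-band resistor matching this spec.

blue, violet, green, gold

6700000 Ω = 67 × 10^5.
6 → blue
7 → violet
Multiplier 10^5 → green.
±5% tolerance → gold.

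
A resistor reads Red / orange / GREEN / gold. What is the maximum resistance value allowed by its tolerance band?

Red → 2 (first significant figure)
Orange → 3 (second significant figure)
Green → ×10^5 multiplier
Gold → ±5% tolerance
23 × 100000 = 2300000 Ω
Maximum = 2300000 × (1 + 5/100) = 2415000 Ω.

2415000 Ω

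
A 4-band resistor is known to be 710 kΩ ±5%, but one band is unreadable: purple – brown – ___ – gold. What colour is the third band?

yellow

710000 Ω = 71 × 10^4.
The third band is the multiplier, 10^4, which is yellow.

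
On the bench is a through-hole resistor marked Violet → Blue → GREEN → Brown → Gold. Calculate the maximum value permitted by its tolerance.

Violet → 7 (first significant figure)
Blue → 6 (second significant figure)
Green → 5 (third significant figure)
Brown → ×10 multiplier
Gold → ±5% tolerance
765 × 10 = 7650 Ω
Maximum = 7650 × (1 + 5/100) = 8032.5 Ω.

8032.5 Ω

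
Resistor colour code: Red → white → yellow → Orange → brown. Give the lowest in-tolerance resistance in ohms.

Red → 2 (first significant figure)
White → 9 (second significant figure)
Yellow → 4 (third significant figure)
Orange → ×10^3 multiplier
Brown → ±1% tolerance
294 × 1000 = 294000 Ω
Lowest = 294000 × (1 − 1/100) = 291060 Ω.

291060 Ω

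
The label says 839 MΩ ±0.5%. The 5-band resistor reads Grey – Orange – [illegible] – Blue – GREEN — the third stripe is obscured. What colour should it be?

839000000 Ω = 839 × 10^6.
The third band gives digit 9 of the significand, and 9 is white.

white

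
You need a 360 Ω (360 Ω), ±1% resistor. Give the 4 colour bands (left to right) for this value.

orange, blue, brown, brown

360 Ω = 36 × 10^1.
3 → orange
6 → blue
Multiplier 10^1 → brown.
±1% tolerance → brown.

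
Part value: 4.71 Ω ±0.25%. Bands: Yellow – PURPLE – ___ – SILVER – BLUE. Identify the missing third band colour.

4.71 Ω = 471 × 10^-2.
The third band gives digit 1 of the significand, and 1 is brown.

brown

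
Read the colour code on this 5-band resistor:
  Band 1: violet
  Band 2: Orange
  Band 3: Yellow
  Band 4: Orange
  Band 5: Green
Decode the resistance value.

Violet → 7 (first significant figure)
Orange → 3 (second significant figure)
Yellow → 4 (third significant figure)
Orange → ×10^3 multiplier
734 × 1000 = 734000 Ω

734000 Ω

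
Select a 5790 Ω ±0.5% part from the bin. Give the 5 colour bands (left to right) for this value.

5790 Ω = 579 × 10^1.
5 → green
7 → violet
9 → white
Multiplier 10^1 → brown.
±0.5% tolerance → green.

green, violet, white, brown, green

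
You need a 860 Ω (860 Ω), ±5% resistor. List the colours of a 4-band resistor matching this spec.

grey, blue, brown, gold

860 Ω = 86 × 10^1.
8 → grey
6 → blue
Multiplier 10^1 → brown.
±5% tolerance → gold.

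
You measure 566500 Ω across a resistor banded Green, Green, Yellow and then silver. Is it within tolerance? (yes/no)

Green → 5 (first significant figure)
Green → 5 (second significant figure)
Yellow → ×10^4 multiplier
Silver → ±10% tolerance
55 × 10000 = 550000 Ω
Allowed range: 495000 Ω to 605000 Ω.
566500 Ω lies inside that range.

yes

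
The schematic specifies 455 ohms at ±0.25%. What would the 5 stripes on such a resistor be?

455 Ω = 455 × 10^0.
4 → yellow
5 → green
5 → green
Multiplier 10^0 → black.
±0.25% tolerance → blue.

yellow, green, green, black, blue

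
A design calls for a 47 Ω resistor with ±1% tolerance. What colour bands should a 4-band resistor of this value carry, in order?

47 Ω = 47 × 10^0.
4 → yellow
7 → violet
Multiplier 10^0 → black.
±1% tolerance → brown.

yellow, violet, black, brown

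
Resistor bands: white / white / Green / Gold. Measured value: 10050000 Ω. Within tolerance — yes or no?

White → 9 (first significant figure)
White → 9 (second significant figure)
Green → ×10^5 multiplier
Gold → ±5% tolerance
99 × 100000 = 9900000 Ω
Allowed range: 9405000 Ω to 10395000 Ω.
10050000 Ω lies inside that range.

yes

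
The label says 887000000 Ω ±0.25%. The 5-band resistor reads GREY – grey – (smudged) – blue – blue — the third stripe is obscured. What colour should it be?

violet

887000000 Ω = 887 × 10^6.
The third band gives digit 7 of the significand, and 7 is violet.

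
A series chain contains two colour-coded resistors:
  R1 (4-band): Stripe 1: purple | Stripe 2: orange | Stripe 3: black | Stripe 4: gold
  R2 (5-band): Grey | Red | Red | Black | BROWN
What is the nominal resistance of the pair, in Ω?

R1: violet, orange → 73; black ×1 → 73 Ω.
R2: grey, red, red → 822; black ×1 → 822 Ω.
Series: 73 + 822 = 895 Ω.

895 Ω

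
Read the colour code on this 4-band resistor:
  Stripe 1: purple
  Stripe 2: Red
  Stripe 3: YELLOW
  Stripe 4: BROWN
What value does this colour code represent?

720000 Ω

Violet → 7 (first significant figure)
Red → 2 (second significant figure)
Yellow → ×10^4 multiplier
72 × 10000 = 720000 Ω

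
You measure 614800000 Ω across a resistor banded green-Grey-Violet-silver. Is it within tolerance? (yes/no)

Green → 5 (first significant figure)
Grey → 8 (second significant figure)
Violet → ×10^7 multiplier
Silver → ±10% tolerance
58 × 10000000 = 580000000 Ω
Allowed range: 522000000 Ω to 638000000 Ω.
614800000 Ω lies inside that range.

yes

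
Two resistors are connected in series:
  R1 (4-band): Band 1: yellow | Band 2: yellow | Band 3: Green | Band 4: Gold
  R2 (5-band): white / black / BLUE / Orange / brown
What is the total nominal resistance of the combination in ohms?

5306000 Ω

R1: yellow, yellow → 44; green ×10^5 → 4400000 Ω.
R2: white, black, blue → 906; orange ×10^3 → 906000 Ω.
Series: 4400000 + 906000 = 5306000 Ω.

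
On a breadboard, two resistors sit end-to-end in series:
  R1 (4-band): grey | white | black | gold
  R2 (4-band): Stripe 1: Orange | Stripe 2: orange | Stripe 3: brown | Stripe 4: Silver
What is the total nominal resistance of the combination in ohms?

R1: grey, white → 89; black ×1 → 89 Ω.
R2: orange, orange → 33; brown ×10 → 330 Ω.
Series: 89 + 330 = 419 Ω.

419 Ω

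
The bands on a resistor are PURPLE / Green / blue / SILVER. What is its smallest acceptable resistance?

67500000 Ω

Violet → 7 (first significant figure)
Green → 5 (second significant figure)
Blue → ×10^6 multiplier
Silver → ±10% tolerance
75 × 1000000 = 75000000 Ω
Smallest = 75000000 × (1 − 10/100) = 67500000 Ω.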